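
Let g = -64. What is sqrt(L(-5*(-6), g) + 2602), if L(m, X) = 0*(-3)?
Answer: sqrt(2602) ≈ 51.010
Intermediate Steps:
L(m, X) = 0
sqrt(L(-5*(-6), g) + 2602) = sqrt(0 + 2602) = sqrt(2602)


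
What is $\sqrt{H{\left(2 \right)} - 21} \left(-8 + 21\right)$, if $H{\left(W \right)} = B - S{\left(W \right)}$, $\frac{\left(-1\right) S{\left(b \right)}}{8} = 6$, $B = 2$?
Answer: $13 \sqrt{29} \approx 70.007$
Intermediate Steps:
$S{\left(b \right)} = -48$ ($S{\left(b \right)} = \left(-8\right) 6 = -48$)
$H{\left(W \right)} = 50$ ($H{\left(W \right)} = 2 - -48 = 2 + 48 = 50$)
$\sqrt{H{\left(2 \right)} - 21} \left(-8 + 21\right) = \sqrt{50 - 21} \left(-8 + 21\right) = \sqrt{29} \cdot 13 = 13 \sqrt{29}$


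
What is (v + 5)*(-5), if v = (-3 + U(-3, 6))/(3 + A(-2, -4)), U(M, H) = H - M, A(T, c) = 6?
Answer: -85/3 ≈ -28.333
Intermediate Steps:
v = ⅔ (v = (-3 + (6 - 1*(-3)))/(3 + 6) = (-3 + (6 + 3))/9 = (-3 + 9)*(⅑) = 6*(⅑) = ⅔ ≈ 0.66667)
(v + 5)*(-5) = (⅔ + 5)*(-5) = (17/3)*(-5) = -85/3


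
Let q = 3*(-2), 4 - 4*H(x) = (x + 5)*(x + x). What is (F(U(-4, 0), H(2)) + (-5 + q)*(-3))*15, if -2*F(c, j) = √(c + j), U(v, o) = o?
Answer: 495 - 15*I*√6/2 ≈ 495.0 - 18.371*I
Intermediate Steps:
H(x) = 1 - x*(5 + x)/2 (H(x) = 1 - (x + 5)*(x + x)/4 = 1 - (5 + x)*2*x/4 = 1 - x*(5 + x)/2)
F(c, j) = -√(c + j)/2
q = -6
(F(U(-4, 0), H(2)) + (-5 + q)*(-3))*15 = (-√(0 + (1 - 5/2*2 - ½*2²))/2 + (-5 - 6)*(-3))*15 = (-√(0 + (1 - 5 - ½*4))/2 - 11*(-3))*15 = (-√(0 + (1 - 5 - 2))/2 + 33)*15 = (-√(0 - 6)/2 + 33)*15 = (-I*√6/2 + 33)*15 = (33 - I*√6/2)*15 = 495 - 15*I*√6/2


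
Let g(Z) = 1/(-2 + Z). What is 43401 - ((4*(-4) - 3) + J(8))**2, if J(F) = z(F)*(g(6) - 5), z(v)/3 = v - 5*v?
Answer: -147568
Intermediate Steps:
z(v) = -12*v (z(v) = 3*(v - 5*v) = 3*(-4*v) = -12*v)
J(F) = 57*F (J(F) = (-12*F)*(1/(-2 + 6) - 5) = (-12*F)*(1/4 - 5) = -12*F*(-19/4) = 57*F)
43401 - ((4*(-4) - 3) + J(8))**2 = 43401 - ((4*(-4) - 3) + 57*8)**2 = 43401 - ((-16 - 3) + 456)**2 = 43401 - (-19 + 456)**2 = 43401 - 1*437**2 = 43401 - 1*190969 = 43401 - 190969 = -147568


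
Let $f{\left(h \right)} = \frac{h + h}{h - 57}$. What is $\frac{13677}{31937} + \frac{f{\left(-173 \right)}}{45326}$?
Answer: $\frac{412119947}{962261810} \approx 0.42828$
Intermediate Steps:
$f{\left(h \right)} = \frac{2 h}{-57 + h}$
$\frac{13677}{31937} + \frac{f{\left(-173 \right)}}{45326} = \frac{13677}{31937} + \frac{2 \left(-173\right) \frac{1}{-57 - 173}}{45326} = 13677 \cdot \frac{1}{31937} + 2 \left(-173\right) \frac{1}{-230} \cdot \frac{1}{45326} = \frac{13677}{31937} + 2 \left(-173\right) \left(- \frac{1}{230}\right) \frac{1}{45326} = \frac{13677}{31937} + \frac{173}{115} \cdot \frac{1}{45326} = \frac{13677}{31937} + \frac{1}{30130} = \frac{412119947}{962261810}$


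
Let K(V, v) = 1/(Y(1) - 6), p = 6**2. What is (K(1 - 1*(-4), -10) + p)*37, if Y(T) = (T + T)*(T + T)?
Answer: 2627/2 ≈ 1313.5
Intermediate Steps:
Y(T) = 4*T**2 (Y(T) = (2*T)*(2*T) = 4*T**2)
p = 36
K(V, v) = -1/2 (K(V, v) = 1/(4*1**2 - 6) = 1/(4*1 - 6) = 1/(4 - 6) = 1/(-2) = -1/2)
(K(1 - 1*(-4), -10) + p)*37 = (-1/2 + 36)*37 = (71/2)*37 = 2627/2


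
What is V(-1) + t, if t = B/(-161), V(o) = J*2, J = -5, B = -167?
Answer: -1443/161 ≈ -8.9627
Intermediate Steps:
V(o) = -10 (V(o) = -5*2 = -10)
t = 167/161 (t = -167/(-161) = -167*(-1/161) = 167/161 ≈ 1.0373)
V(-1) + t = -10 + 167/161 = -1443/161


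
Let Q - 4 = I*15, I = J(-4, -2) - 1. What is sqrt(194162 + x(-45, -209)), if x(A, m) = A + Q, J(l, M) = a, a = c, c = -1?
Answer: sqrt(194091) ≈ 440.56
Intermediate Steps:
a = -1
J(l, M) = -1
I = -2 (I = -1 - 1 = -2)
Q = -26 (Q = 4 - 2*15 = 4 - 30 = -26)
x(A, m) = -26 + A (x(A, m) = A - 26 = -26 + A)
sqrt(194162 + x(-45, -209)) = sqrt(194162 + (-26 - 45)) = sqrt(194162 - 71) = sqrt(194091)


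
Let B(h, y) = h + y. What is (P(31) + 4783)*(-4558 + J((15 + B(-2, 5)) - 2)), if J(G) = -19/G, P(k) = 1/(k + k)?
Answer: -21632214009/992 ≈ -2.1807e+7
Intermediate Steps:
P(k) = 1/(2*k)
(P(31) + 4783)*(-4558 + J((15 + B(-2, 5)) - 2)) = ((½)/31 + 4783)*(-4558 - 19/((15 + (-2 + 5)) - 2)) = ((½)*(1/31) + 4783)*(-4558 - 19/((15 + 3) - 2)) = (1/62 + 4783)*(-4558 - 19/(18 - 2)) = 296547*(-4558 - 19/16)/62 = (296547/62)*(-72947/16) = -21632214009/992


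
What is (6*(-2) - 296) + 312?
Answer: 4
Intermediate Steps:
(6*(-2) - 296) + 312 = (-12 - 296) + 312 = -308 + 312 = 4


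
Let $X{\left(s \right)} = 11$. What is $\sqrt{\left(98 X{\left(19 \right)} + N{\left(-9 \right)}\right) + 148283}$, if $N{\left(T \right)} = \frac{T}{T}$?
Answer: $\sqrt{149362} \approx 386.47$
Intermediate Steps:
$N{\left(T \right)} = 1$
$\sqrt{\left(98 X{\left(19 \right)} + N{\left(-9 \right)}\right) + 148283} = \sqrt{\left(98 \cdot 11 + 1\right) + 148283} = \sqrt{\left(1078 + 1\right) + 148283} = \sqrt{1079 + 148283} = \sqrt{149362}$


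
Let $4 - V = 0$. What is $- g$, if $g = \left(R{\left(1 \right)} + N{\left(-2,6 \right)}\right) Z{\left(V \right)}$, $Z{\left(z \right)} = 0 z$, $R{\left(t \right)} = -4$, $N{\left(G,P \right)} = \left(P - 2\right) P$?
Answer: $0$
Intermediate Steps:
$V = 4$ ($V = 4 - 0 = 4 + 0 = 4$)
$N{\left(G,P \right)} = P \left(-2 + P\right)$ ($N{\left(G,P \right)} = \left(-2 + P\right) P = P \left(-2 + P\right)$)
$Z{\left(z \right)} = 0$
$g = 0$ ($g = \left(-4 + 6 \left(-2 + 6\right)\right) 0 = \left(-4 + 6 \cdot 4\right) 0 = \left(-4 + 24\right) 0 = 20 \cdot 0 = 0$)
$- g = \left(-1\right) 0 = 0$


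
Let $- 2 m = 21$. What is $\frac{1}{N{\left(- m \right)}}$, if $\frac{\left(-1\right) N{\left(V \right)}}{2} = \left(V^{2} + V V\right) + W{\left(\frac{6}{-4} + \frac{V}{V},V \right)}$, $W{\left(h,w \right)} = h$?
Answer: $- \frac{1}{440} \approx -0.0022727$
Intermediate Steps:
$m = - \frac{21}{2}$ ($m = \left(- \frac{1}{2}\right) 21 = - \frac{21}{2} \approx -10.5$)
$N{\left(V \right)} = 1 - 4 V^{2}$ ($N{\left(V \right)} = - 2 \left(\left(V^{2} + V V\right) + \left(\frac{6}{-4} + \frac{V}{V}\right)\right) = - 2 \left(\left(V^{2} + V^{2}\right) + \left(6 \left(- \frac{1}{4}\right) + 1\right)\right) = - 2 \left(2 V^{2} + \left(- \frac{3}{2} + 1\right)\right) = - 2 \left(2 V^{2} - \frac{1}{2}\right) = - 2 \left(- \frac{1}{2} + 2 V^{2}\right) = 1 - 4 V^{2}$)
$\frac{1}{N{\left(- m \right)}} = \frac{1}{1 - 4 \left(\left(-1\right) \left(- \frac{21}{2}\right)\right)^{2}} = \frac{1}{1 - 4 \left(\frac{21}{2}\right)^{2}} = \frac{1}{1 - 441} = \frac{1}{-440} = - \frac{1}{440}$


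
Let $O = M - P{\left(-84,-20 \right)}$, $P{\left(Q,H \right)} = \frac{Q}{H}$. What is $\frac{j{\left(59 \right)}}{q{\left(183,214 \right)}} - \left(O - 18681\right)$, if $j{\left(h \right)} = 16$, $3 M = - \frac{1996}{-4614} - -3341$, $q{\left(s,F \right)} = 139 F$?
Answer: $\frac{9043645735873}{514680165} \approx 17571.0$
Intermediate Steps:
$M = \frac{7708685}{6921}$ ($M = \frac{- \frac{1996}{-4614} - -3341}{3} = \frac{\left(-1996\right) \left(- \frac{1}{4614}\right) + 3341}{3} = \frac{\frac{998}{2307} + 3341}{3} = \frac{1}{3} \cdot \frac{7708685}{2307} = \frac{7708685}{6921} \approx 1113.8$)
$O = \frac{38398084}{34605}$ ($O = \frac{7708685}{6921} - - \frac{84}{-20} = \frac{7708685}{6921} - \left(-84\right) \left(- \frac{1}{20}\right) = \frac{7708685}{6921} - \frac{21}{5} = \frac{38398084}{34605} \approx 1109.6$)
$\frac{j{\left(59 \right)}}{q{\left(183,214 \right)}} - \left(O - 18681\right) = \frac{16}{139 \cdot 214} - \left(\frac{38398084}{34605} - 18681\right) = \frac{16}{29746} - - \frac{608057921}{34605} = 16 \cdot \frac{1}{29746} + \frac{608057921}{34605} = \frac{8}{14873} + \frac{608057921}{34605} = \frac{9043645735873}{514680165}$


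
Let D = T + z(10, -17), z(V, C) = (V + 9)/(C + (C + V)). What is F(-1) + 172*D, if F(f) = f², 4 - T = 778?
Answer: -799579/6 ≈ -1.3326e+5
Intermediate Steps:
T = -774 (T = 4 - 1*778 = 4 - 778 = -774)
z(V, C) = (9 + V)/(V + 2*C)
D = -18595/24 (D = -774 + (9 + 10)/(10 + 2*(-17)) = -774 + 19/(10 - 34) = -774 + 19/(-24) = -774 - 1/24*19 = -774 - 19/24 = -18595/24 ≈ -774.79)
F(-1) + 172*D = (-1)² + 172*(-18595/24) = 1 - 799585/6 = -799579/6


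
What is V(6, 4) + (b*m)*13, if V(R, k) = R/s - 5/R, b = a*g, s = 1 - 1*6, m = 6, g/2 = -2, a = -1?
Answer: 9299/30 ≈ 309.97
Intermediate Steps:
g = -4 (g = 2*(-2) = -4)
s = -5 (s = 1 - 6 = -5)
b = 4 (b = -1*(-4) = 4)
V(R, k) = -5/R - R/5 (V(R, k) = R/(-5) - 5/R = R*(-1/5) - 5/R = -R/5 - 5/R = -5/R - R/5)
V(6, 4) + (b*m)*13 = (-5/6 - 1/5*6) + (4*6)*13 = (-5*1/6 - 6/5) + 24*13 = (-5/6 - 6/5) + 312 = -61/30 + 312 = 9299/30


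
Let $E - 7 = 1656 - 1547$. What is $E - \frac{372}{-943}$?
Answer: $\frac{109760}{943} \approx 116.39$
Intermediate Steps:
$E = 116$ ($E = 7 + \left(1656 - 1547\right) = 7 + 109 = 116$)
$E - \frac{372}{-943} = 116 - \frac{372}{-943} = 116 - 372 \left(- \frac{1}{943}\right) = 116 - - \frac{372}{943} = 116 + \frac{372}{943} = \frac{109760}{943}$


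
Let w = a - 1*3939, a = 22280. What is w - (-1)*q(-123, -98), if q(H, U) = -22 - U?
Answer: 18417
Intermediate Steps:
w = 18341 (w = 22280 - 1*3939 = 22280 - 3939 = 18341)
w - (-1)*q(-123, -98) = 18341 - (-1)*(-22 - 1*(-98)) = 18341 - (-1)*(-22 + 98) = 18341 - (-1)*76 = 18341 - 1*(-76) = 18341 + 76 = 18417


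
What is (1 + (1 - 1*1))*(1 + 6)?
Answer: 7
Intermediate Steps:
(1 + (1 - 1*1))*(1 + 6) = (1 + (1 - 1))*7 = (1 + 0)*7 = 1*7 = 7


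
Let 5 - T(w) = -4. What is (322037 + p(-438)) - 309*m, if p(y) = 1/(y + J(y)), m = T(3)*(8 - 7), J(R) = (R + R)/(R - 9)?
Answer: 20742062171/64970 ≈ 3.1926e+5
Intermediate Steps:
T(w) = 9 (T(w) = 5 - 1*(-4) = 5 + 4 = 9)
J(R) = 2*R/(-9 + R) (J(R) = (2*R)/(-9 + R) = 2*R/(-9 + R))
m = 9 (m = 9*(8 - 7) = 9*1 = 9)
p(y) = 1/(y + 2*y/(-9 + y))
(322037 + p(-438)) - 309*m = (322037 + (-9 - 438)/((-438)*(-7 - 438))) - 309*9 = (322037 - 1/438*(-447)/(-445)) - 2781 = (322037 - 1/438*(-1/445)*(-447)) - 2781 = (322037 - 149/64970) - 2781 = 20922743741/64970 - 2781 = 20742062171/64970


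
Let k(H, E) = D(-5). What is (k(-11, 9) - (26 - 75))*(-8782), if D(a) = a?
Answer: -386408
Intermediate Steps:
k(H, E) = -5
(k(-11, 9) - (26 - 75))*(-8782) = (-5 - (26 - 75))*(-8782) = (-5 - 1*(-49))*(-8782) = (-5 + 49)*(-8782) = 44*(-8782) = -386408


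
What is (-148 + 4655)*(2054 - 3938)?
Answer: -8491188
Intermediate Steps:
(-148 + 4655)*(2054 - 3938) = 4507*(-1884) = -8491188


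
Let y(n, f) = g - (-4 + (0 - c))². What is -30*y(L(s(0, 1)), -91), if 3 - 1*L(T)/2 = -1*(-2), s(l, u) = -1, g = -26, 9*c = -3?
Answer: 3550/3 ≈ 1183.3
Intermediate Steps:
c = -⅓ (c = (⅑)*(-3) = -⅓ ≈ -0.33333)
L(T) = 2 (L(T) = 6 - (-2)*(-2) = 6 - 2*2 = 6 - 4 = 2)
y(n, f) = -355/9 (y(n, f) = -26 - (-4 + (0 - 1*(-⅓)))² = -26 - (-4 + (0 + ⅓))² = -26 - (-4 + ⅓)² = -26 - (-11/3)² = -26 - 1*121/9 = -26 - 121/9 = -355/9)
-30*y(L(s(0, 1)), -91) = -30*(-355/9) = 3550/3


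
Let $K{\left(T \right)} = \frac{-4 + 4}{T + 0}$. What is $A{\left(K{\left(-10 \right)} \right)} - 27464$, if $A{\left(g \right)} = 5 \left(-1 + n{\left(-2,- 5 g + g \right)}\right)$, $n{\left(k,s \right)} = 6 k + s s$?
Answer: $-27529$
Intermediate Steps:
$n{\left(k,s \right)} = s^{2} + 6 k$ ($n{\left(k,s \right)} = 6 k + s^{2} = s^{2} + 6 k$)
$K{\left(T \right)} = 0$ ($K{\left(T \right)} = \frac{0}{T} = 0$)
$A{\left(g \right)} = -65 + 80 g^{2}$ ($A{\left(g \right)} = 5 \left(-1 + \left(\left(- 5 g + g\right)^{2} + 6 \left(-2\right)\right)\right) = 5 \left(-1 + \left(\left(- 4 g\right)^{2} - 12\right)\right) = 5 \left(-1 + \left(16 g^{2} - 12\right)\right) = 5 \left(-1 + \left(-12 + 16 g^{2}\right)\right) = 5 \left(-13 + 16 g^{2}\right) = -65 + 80 g^{2}$)
$A{\left(K{\left(-10 \right)} \right)} - 27464 = \left(-65 + 80 \cdot 0^{2}\right) - 27464 = \left(-65 + 80 \cdot 0\right) - 27464 = \left(-65 + 0\right) - 27464 = -65 - 27464 = -27529$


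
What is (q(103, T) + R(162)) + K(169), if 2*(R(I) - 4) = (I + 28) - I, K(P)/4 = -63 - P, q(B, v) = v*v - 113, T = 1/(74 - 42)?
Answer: -1047551/1024 ≈ -1023.0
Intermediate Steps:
T = 1/32 ≈ 0.031250
q(B, v) = -113 + v**2 (q(B, v) = v**2 - 113 = -113 + v**2)
K(P) = -252 - 4*P (K(P) = 4*(-63 - P) = -252 - 4*P)
R(I) = 18 (R(I) = 4 + ((I + 28) - I)/2 = 4 + ((28 + I) - I)/2 = 4 + (1/2)*28 = 4 + 14 = 18)
(q(103, T) + R(162)) + K(169) = ((-113 + (1/32)**2) + 18) + (-252 - 4*169) = ((-113 + 1/1024) + 18) + (-252 - 676) = (-115711/1024 + 18) - 928 = -97279/1024 - 928 = -1047551/1024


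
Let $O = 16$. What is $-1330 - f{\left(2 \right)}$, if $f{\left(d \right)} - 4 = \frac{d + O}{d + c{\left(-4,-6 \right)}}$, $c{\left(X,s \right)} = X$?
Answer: $-1325$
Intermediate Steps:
$f{\left(d \right)} = 4 + \frac{16 + d}{-4 + d}$ ($f{\left(d \right)} = 4 + \frac{d + 16}{d - 4} = 4 + \frac{16 + d}{-4 + d}$)
$-1330 - f{\left(2 \right)} = -1330 - 5 \cdot 2 \frac{1}{-4 + 2} = -1330 - 5 \cdot 2 \frac{1}{-2} = -1330 - 5 \cdot 2 \left(- \frac{1}{2}\right) = -1330 - -5 = -1330 + 5 = -1325$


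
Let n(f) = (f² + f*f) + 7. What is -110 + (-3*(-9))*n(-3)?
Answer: 565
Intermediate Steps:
n(f) = 7 + 2*f² (n(f) = (f² + f²) + 7 = 2*f² + 7 = 7 + 2*f²)
-110 + (-3*(-9))*n(-3) = -110 + (-3*(-9))*(7 + 2*(-3)²) = -110 + 27*(7 + 2*9) = -110 + 27*(7 + 18) = -110 + 27*25 = -110 + 675 = 565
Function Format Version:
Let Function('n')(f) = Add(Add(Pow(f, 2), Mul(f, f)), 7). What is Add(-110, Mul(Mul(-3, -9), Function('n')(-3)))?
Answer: 565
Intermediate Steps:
Function('n')(f) = Add(7, Mul(2, Pow(f, 2))) (Function('n')(f) = Add(Add(Pow(f, 2), Pow(f, 2)), 7) = Add(Mul(2, Pow(f, 2)), 7) = Add(7, Mul(2, Pow(f, 2))))
Add(-110, Mul(Mul(-3, -9), Function('n')(-3))) = Add(-110, Mul(Mul(-3, -9), Add(7, Mul(2, Pow(-3, 2))))) = Add(-110, Mul(27, Add(7, Mul(2, 9)))) = Add(-110, Mul(27, Add(7, 18))) = Add(-110, Mul(27, 25)) = Add(-110, 675) = 565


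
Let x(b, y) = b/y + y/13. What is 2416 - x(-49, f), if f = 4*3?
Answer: 377389/156 ≈ 2419.2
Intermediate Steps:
f = 12
x(b, y) = y/13 + b/y (x(b, y) = b/y + y*(1/13) = b/y + y/13 = y/13 + b/y)
2416 - x(-49, f) = 2416 - ((1/13)*12 - 49/12) = 2416 - (12/13 - 49*1/12) = 2416 - (12/13 - 49/12) = 2416 - 1*(-493/156) = 2416 + 493/156 = 377389/156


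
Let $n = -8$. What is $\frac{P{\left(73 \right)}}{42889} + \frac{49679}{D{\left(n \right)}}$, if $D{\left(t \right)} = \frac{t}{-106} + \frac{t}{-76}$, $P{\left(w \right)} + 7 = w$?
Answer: $\frac{27864901577}{101374} \approx 2.7487 \cdot 10^{5}$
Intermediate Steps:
$P{\left(w \right)} = -7 + w$
$D{\left(t \right)} = - \frac{91 t}{4028}$ ($D{\left(t \right)} = t \left(- \frac{1}{106}\right) + t \left(- \frac{1}{76}\right) = - \frac{t}{106} - \frac{t}{76} = - \frac{91 t}{4028}$)
$\frac{P{\left(73 \right)}}{42889} + \frac{49679}{D{\left(n \right)}} = \frac{-7 + 73}{42889} + \frac{49679}{\left(- \frac{91}{4028}\right) \left(-8\right)} = 66 \cdot \frac{1}{42889} + \frac{49679}{\frac{182}{1007}} = \frac{6}{3899} + 49679 \cdot \frac{1007}{182} = \frac{6}{3899} + \frac{7146679}{26} = \frac{27864901577}{101374}$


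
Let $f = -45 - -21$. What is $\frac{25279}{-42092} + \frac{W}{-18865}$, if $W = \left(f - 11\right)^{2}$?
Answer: $- \frac{126879}{190652} \approx -0.6655$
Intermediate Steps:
$f = -24$ ($f = -45 + 21 = -24$)
$W = 1225$ ($W = \left(-24 - 11\right)^{2} = \left(-35\right)^{2} = 1225$)
$\frac{25279}{-42092} + \frac{W}{-18865} = \frac{25279}{-42092} + \frac{1225}{-18865} = 25279 \left(- \frac{1}{42092}\right) + 1225 \left(- \frac{1}{18865}\right) = - \frac{1487}{2476} - \frac{5}{77} = - \frac{126879}{190652}$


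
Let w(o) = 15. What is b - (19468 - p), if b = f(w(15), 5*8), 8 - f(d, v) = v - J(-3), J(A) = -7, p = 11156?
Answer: -8351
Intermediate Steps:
f(d, v) = 1 - v (f(d, v) = 8 - (v - 1*(-7)) = 8 - (v + 7) = 8 - (7 + v) = 8 + (-7 - v) = 1 - v)
b = -39 (b = 1 - 5*8 = 1 - 1*40 = 1 - 40 = -39)
b - (19468 - p) = -39 - (19468 - 1*11156) = -39 - (19468 - 11156) = -39 - 1*8312 = -39 - 8312 = -8351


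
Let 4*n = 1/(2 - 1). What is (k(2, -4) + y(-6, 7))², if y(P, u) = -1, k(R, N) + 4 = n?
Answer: 361/16 ≈ 22.563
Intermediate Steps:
n = ¼ (n = 1/(4*(2 - 1)) = (¼)/1 = (¼)*1 = ¼ ≈ 0.25000)
k(R, N) = -15/4 (k(R, N) = -4 + ¼ = -15/4)
(k(2, -4) + y(-6, 7))² = (-15/4 - 1)² = (-19/4)² = 361/16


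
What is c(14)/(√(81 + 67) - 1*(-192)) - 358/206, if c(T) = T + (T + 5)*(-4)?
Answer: -1949569/945437 + 31*√37/9179 ≈ -2.0415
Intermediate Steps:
c(T) = -20 - 3*T (c(T) = T + (5 + T)*(-4) = T + (-20 - 4*T) = -20 - 3*T)
c(14)/(√(81 + 67) - 1*(-192)) - 358/206 = (-20 - 3*14)/(√(81 + 67) - 1*(-192)) - 358/206 = (-20 - 42)/(√148 + 192) - 358*1/206 = -62/(2*√37 + 192) - 179/103 = -62/(192 + 2*√37) - 179/103 = -179/103 - 62/(192 + 2*√37)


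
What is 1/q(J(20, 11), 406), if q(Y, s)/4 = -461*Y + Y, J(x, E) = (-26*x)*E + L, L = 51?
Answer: 1/10430960 ≈ 9.5868e-8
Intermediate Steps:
J(x, E) = 51 - 26*E*x (J(x, E) = (-26*x)*E + 51 = -26*E*x + 51 = 51 - 26*E*x)
q(Y, s) = -1840*Y (q(Y, s) = 4*(-461*Y + Y) = 4*(-460*Y) = -1840*Y)
1/q(J(20, 11), 406) = 1/(-1840*(51 - 26*11*20)) = 1/(-1840*(51 - 5720)) = 1/(-1840*(-5669)) = 1/10430960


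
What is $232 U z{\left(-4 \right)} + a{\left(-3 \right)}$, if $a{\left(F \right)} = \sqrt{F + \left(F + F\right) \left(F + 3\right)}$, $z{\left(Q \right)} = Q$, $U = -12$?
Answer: $11136 + i \sqrt{3} \approx 11136.0 + 1.732 i$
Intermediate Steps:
$a{\left(F \right)} = \sqrt{F + 2 F \left(3 + F\right)}$
$232 U z{\left(-4 \right)} + a{\left(-3 \right)} = 232 \left(\left(-12\right) \left(-4\right)\right) + \sqrt{- 3 \left(7 + 2 \left(-3\right)\right)} = 232 \cdot 48 + \sqrt{- 3 \left(7 - 6\right)} = 11136 + \sqrt{\left(-3\right) 1} = 11136 + \sqrt{-3} = 11136 + i \sqrt{3}$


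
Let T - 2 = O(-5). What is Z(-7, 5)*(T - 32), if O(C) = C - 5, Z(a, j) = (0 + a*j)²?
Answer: -49000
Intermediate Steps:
Z(a, j) = a²*j² (Z(a, j) = (a*j)² = a²*j²)
O(C) = -5 + C
T = -8 (T = 2 + (-5 - 5) = 2 - 10 = -8)
Z(-7, 5)*(T - 32) = ((-7)²*5²)*(-8 - 32) = (49*25)*(-40) = 1225*(-40) = -49000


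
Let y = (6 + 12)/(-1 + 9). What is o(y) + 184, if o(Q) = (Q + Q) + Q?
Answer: 763/4 ≈ 190.75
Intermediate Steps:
y = 9/4 (y = 18/8 = 18*(⅛) = 9/4 ≈ 2.2500)
o(Q) = 3*Q (o(Q) = 2*Q + Q = 3*Q)
o(y) + 184 = 3*(9/4) + 184 = 27/4 + 184 = 763/4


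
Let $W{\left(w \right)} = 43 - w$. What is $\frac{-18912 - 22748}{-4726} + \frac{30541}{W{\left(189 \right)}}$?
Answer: $- \frac{69127203}{344998} \approx -200.37$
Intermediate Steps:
$\frac{-18912 - 22748}{-4726} + \frac{30541}{W{\left(189 \right)}} = \frac{-18912 - 22748}{-4726} + \frac{30541}{43 - 189} = \left(-18912 - 22748\right) \left(- \frac{1}{4726}\right) + \frac{30541}{43 - 189} = \left(-41660\right) \left(- \frac{1}{4726}\right) + \frac{30541}{-146} = \frac{20830}{2363} + 30541 \left(- \frac{1}{146}\right) = \frac{20830}{2363} - \frac{30541}{146} = - \frac{69127203}{344998}$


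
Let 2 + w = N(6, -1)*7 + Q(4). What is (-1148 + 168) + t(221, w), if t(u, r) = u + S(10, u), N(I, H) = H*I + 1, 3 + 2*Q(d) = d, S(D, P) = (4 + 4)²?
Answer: -695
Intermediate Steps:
S(D, P) = 64 (S(D, P) = 8² = 64)
Q(d) = -3/2 + d/2
N(I, H) = 1 + H*I
w = -73/2 (w = -2 + ((1 - 1*6)*7 + (-3/2 + (½)*4)) = -2 + ((1 - 6)*7 + (-3/2 + 2)) = -2 + (-5*7 + ½) = -2 + (-35 + ½) = -2 - 69/2 = -73/2 ≈ -36.500)
t(u, r) = 64 + u (t(u, r) = u + 64 = 64 + u)
(-1148 + 168) + t(221, w) = (-1148 + 168) + (64 + 221) = -980 + 285 = -695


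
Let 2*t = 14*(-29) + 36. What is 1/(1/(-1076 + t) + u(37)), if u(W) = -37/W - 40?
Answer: -1261/51702 ≈ -0.024390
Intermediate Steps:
u(W) = -40 - 37/W
t = -185 (t = (14*(-29) + 36)/2 = (-406 + 36)/2 = (½)*(-370) = -185)
1/(1/(-1076 + t) + u(37)) = 1/(1/(-1076 - 185) + (-40 - 37/37)) = 1/(1/(-1261) + (-40 - 37*1/37)) = 1/(-1/1261 + (-40 - 1)) = 1/(-1/1261 - 41) = 1/(-51702/1261) = -1261/51702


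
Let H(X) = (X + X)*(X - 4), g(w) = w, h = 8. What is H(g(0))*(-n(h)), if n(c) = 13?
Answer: 0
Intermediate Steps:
H(X) = 2*X*(-4 + X) (H(X) = (2*X)*(-4 + X) = 2*X*(-4 + X))
H(g(0))*(-n(h)) = (2*0*(-4 + 0))*(-1*13) = (2*0*(-4))*(-13) = 0*(-13) = 0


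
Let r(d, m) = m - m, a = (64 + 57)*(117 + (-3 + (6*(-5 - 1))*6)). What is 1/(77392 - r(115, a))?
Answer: 1/77392 ≈ 1.2921e-5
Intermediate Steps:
a = -12342 (a = 121*(117 + (-3 + (6*(-6))*6)) = 121*(117 + (-3 - 36*6)) = 121*(117 + (-3 - 216)) = 121*(117 - 219) = 121*(-102) = -12342)
r(d, m) = 0
1/(77392 - r(115, a)) = 1/(77392 - 1*0) = 1/(77392 + 0) = 1/77392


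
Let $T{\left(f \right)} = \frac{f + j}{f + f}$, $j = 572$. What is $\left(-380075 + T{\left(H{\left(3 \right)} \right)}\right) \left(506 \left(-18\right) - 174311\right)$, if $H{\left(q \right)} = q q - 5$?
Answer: $69699770257$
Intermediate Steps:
$H{\left(q \right)} = -5 + q^{2}$ ($H{\left(q \right)} = q^{2} - 5 = -5 + q^{2}$)
$T{\left(f \right)} = \frac{572 + f}{2 f}$ ($T{\left(f \right)} = \frac{f + 572}{f + f} = \frac{572 + f}{2 f}$)
$\left(-380075 + T{\left(H{\left(3 \right)} \right)}\right) \left(506 \left(-18\right) - 174311\right) = \left(-380075 + \frac{572 - \left(5 - 3^{2}\right)}{2 \left(-5 + 3^{2}\right)}\right) \left(506 \left(-18\right) - 174311\right) = \left(-380075 + \frac{572 + \left(-5 + 9\right)}{2 \left(-5 + 9\right)}\right) \left(-9108 - 174311\right) = \left(-380075 + \frac{572 + 4}{2 \cdot 4}\right) \left(-183419\right) = \left(-380075 + \frac{1}{2} \cdot \frac{1}{4} \cdot 576\right) \left(-183419\right) = \left(-380075 + 72\right) \left(-183419\right) = \left(-380003\right) \left(-183419\right) = 69699770257$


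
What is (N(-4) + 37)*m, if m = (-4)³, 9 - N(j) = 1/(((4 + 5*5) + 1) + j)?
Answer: -38240/13 ≈ -2941.5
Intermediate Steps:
N(j) = 9 - 1/(30 + j) (N(j) = 9 - 1/(((4 + 5*5) + 1) + j) = 9 - 1/(((4 + 25) + 1) + j) = 9 - 1/((29 + 1) + j) = 9 - 1/(30 + j))
m = -64
(N(-4) + 37)*m = ((269 + 9*(-4))/(30 - 4) + 37)*(-64) = ((269 - 36)/26 + 37)*(-64) = ((1/26)*233 + 37)*(-64) = (233/26 + 37)*(-64) = (1195/26)*(-64) = -38240/13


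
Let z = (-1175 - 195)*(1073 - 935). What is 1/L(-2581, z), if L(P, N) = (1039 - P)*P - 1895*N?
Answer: 1/348925480 ≈ 2.8659e-9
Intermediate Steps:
z = -189060 (z = -1370*138 = -189060)
L(P, N) = -1895*N + P*(1039 - P) (L(P, N) = P*(1039 - P) - 1895*N = -1895*N + P*(1039 - P))
1/L(-2581, z) = 1/(-1*(-2581)² - 1895*(-189060) + 1039*(-2581)) = 1/(-1*6661561 + 358268700 - 2681659) = 1/(-6661561 + 358268700 - 2681659) = 1/348925480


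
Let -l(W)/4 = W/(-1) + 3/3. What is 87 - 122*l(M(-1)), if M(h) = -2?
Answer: 1551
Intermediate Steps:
l(W) = -4 + 4*W (l(W) = -4*(W/(-1) + 3/3) = -4*(W*(-1) + 3*(⅓)) = -4*(-W + 1) = -4*(1 - W) = -4 + 4*W)
87 - 122*l(M(-1)) = 87 - 122*(-4 + 4*(-2)) = 87 - 122*(-4 - 8) = 87 - 122*(-12) = 87 + 1464 = 1551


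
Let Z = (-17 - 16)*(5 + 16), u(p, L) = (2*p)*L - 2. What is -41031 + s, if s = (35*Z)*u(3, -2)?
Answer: 298539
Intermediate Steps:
u(p, L) = -2 + 2*L*p (u(p, L) = 2*L*p - 2 = -2 + 2*L*p)
Z = -693 (Z = -33*21 = -693)
s = 339570 (s = (35*(-693))*(-2 + 2*(-2)*3) = -24255*(-2 - 12) = -24255*(-14) = 339570)
-41031 + s = -41031 + 339570 = 298539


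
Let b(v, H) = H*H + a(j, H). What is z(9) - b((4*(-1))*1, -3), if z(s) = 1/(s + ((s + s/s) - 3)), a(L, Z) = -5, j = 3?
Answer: -63/16 ≈ -3.9375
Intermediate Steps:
z(s) = 1/(-2 + 2*s) (z(s) = 1/(s + ((s + 1) - 3)) = 1/(s + ((1 + s) - 3)) = 1/(s + (-2 + s)) = 1/(-2 + 2*s))
b(v, H) = -5 + H² (b(v, H) = H*H - 5 = H² - 5 = -5 + H²)
z(9) - b((4*(-1))*1, -3) = 1/(2*(-1 + 9)) - (-5 + (-3)²) = (½)/8 - (-5 + 9) = (½)*(⅛) - 1*4 = 1/16 - 4 = -63/16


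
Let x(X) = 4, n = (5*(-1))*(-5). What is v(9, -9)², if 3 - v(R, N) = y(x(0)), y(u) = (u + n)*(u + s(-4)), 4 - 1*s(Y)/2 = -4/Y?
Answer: 82369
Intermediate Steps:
s(Y) = 8 + 8/Y (s(Y) = 8 - (-8)/Y = 8 + 8/Y)
n = 25 (n = -5*(-5) = 25)
y(u) = (6 + u)*(25 + u) (y(u) = (u + 25)*(u + (8 + 8/(-4))) = (25 + u)*(u + (8 + 8*(-¼))) = (25 + u)*(u + (8 - 2)) = (25 + u)*(u + 6) = (25 + u)*(6 + u) = (6 + u)*(25 + u))
v(R, N) = -287 (v(R, N) = 3 - (150 + 4² + 31*4) = 3 - (150 + 16 + 124) = 3 - 1*290 = 3 - 290 = -287)
v(9, -9)² = (-287)² = 82369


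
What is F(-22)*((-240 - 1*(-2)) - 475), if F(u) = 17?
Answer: -12121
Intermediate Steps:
F(-22)*((-240 - 1*(-2)) - 475) = 17*((-240 - 1*(-2)) - 475) = 17*((-240 + 2) - 475) = 17*(-238 - 475) = 17*(-713) = -12121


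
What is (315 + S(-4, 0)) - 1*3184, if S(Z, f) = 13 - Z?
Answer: -2852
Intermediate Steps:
(315 + S(-4, 0)) - 1*3184 = (315 + (13 - 1*(-4))) - 1*3184 = (315 + (13 + 4)) - 3184 = (315 + 17) - 3184 = 332 - 3184 = -2852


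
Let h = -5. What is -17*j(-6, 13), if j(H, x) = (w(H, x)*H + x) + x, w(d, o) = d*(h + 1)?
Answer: 2006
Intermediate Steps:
w(d, o) = -4*d (w(d, o) = d*(-5 + 1) = d*(-4) = -4*d)
j(H, x) = -4*H**2 + 2*x (j(H, x) = ((-4*H)*H + x) + x = (-4*H**2 + x) + x = (x - 4*H**2) + x = -4*H**2 + 2*x)
-17*j(-6, 13) = -17*(-4*(-6)**2 + 2*13) = -17*(-4*36 + 26) = -17*(-144 + 26) = -17*(-118) = 2006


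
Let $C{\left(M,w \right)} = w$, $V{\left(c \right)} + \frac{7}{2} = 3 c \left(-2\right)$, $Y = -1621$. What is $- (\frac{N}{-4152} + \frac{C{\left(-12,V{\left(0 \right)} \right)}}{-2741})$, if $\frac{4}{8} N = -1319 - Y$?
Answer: $\frac{205129}{1422579} \approx 0.1442$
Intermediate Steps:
$V{\left(c \right)} = - \frac{7}{2} - 6 c$ ($V{\left(c \right)} = - \frac{7}{2} + 3 c \left(-2\right) = - \frac{7}{2} - 6 c$)
$N = 604$ ($N = 2 \left(-1319 - -1621\right) = 2 \left(-1319 + 1621\right) = 2 \cdot 302 = 604$)
$- (\frac{N}{-4152} + \frac{C{\left(-12,V{\left(0 \right)} \right)}}{-2741}) = - (\frac{604}{-4152} + \frac{- \frac{7}{2} - 0}{-2741}) = - (604 \left(- \frac{1}{4152}\right) + \left(- \frac{7}{2} + 0\right) \left(- \frac{1}{2741}\right)) = - (- \frac{151}{1038} - - \frac{7}{5482}) = - (- \frac{151}{1038} + \frac{7}{5482}) = \left(-1\right) \left(- \frac{205129}{1422579}\right) = \frac{205129}{1422579}$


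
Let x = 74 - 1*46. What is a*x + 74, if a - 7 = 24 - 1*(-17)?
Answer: 1418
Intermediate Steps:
a = 48 (a = 7 + (24 - 1*(-17)) = 7 + (24 + 17) = 7 + 41 = 48)
x = 28 (x = 74 - 46 = 28)
a*x + 74 = 48*28 + 74 = 1344 + 74 = 1418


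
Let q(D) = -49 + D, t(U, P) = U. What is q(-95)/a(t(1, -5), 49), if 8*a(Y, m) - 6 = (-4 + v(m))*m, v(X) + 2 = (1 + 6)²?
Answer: -1152/2113 ≈ -0.54520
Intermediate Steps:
v(X) = 47 (v(X) = -2 + (1 + 6)² = -2 + 7² = -2 + 49 = 47)
a(Y, m) = ¾ + 43*m/8 (a(Y, m) = ¾ + ((-4 + 47)*m)/8 = ¾ + (43*m)/8 = ¾ + 43*m/8)
q(-95)/a(t(1, -5), 49) = (-49 - 95)/(¾ + (43/8)*49) = -144/(¾ + 2107/8) = -144/2113/8 = -144*8/2113 = -1152/2113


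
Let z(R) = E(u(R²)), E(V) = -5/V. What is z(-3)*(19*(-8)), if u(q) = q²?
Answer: 760/81 ≈ 9.3827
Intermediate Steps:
z(R) = -5/R⁴
z(-3)*(19*(-8)) = (-5/(-3)⁴)*(19*(-8)) = -5*1/81*(-152) = -5/81*(-152) = 760/81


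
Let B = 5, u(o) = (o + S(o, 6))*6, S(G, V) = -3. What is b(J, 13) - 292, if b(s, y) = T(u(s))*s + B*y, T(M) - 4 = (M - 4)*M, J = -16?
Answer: -215523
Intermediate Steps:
u(o) = -18 + 6*o (u(o) = (o - 3)*6 = (-3 + o)*6 = -18 + 6*o)
T(M) = 4 + M*(-4 + M) (T(M) = 4 + (M - 4)*M = 4 + (-4 + M)*M = 4 + M*(-4 + M))
b(s, y) = 5*y + s*(76 + (-18 + 6*s)² - 24*s) (b(s, y) = (4 + (-18 + 6*s)² - 4*(-18 + 6*s))*s + 5*y = (4 + (-18 + 6*s)² + (72 - 24*s))*s + 5*y = (76 + (-18 + 6*s)² - 24*s)*s + 5*y = s*(76 + (-18 + 6*s)² - 24*s) + 5*y = 5*y + s*(76 + (-18 + 6*s)² - 24*s))
b(J, 13) - 292 = (-240*(-16)² + 5*13 + 36*(-16)³ + 400*(-16)) - 292 = (-240*256 + 65 + 36*(-4096) - 6400) - 292 = (-61440 + 65 - 147456 - 6400) - 292 = -215231 - 292 = -215523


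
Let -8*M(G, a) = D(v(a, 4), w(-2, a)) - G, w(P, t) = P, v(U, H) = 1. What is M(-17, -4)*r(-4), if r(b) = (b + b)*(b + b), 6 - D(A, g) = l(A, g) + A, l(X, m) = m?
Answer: -192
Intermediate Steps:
D(A, g) = 6 - A - g (D(A, g) = 6 - (g + A) = 6 - (A + g) = 6 + (-A - g) = 6 - A - g)
r(b) = 4*b² (r(b) = (2*b)*(2*b) = 4*b²)
M(G, a) = -7/8 + G/8 (M(G, a) = -((6 - 1*1 - 1*(-2)) - G)/8 = -((6 - 1 + 2) - G)/8 = -(7 - G)/8 = -7/8 + G/8)
M(-17, -4)*r(-4) = (-7/8 + (⅛)*(-17))*(4*(-4)²) = (-7/8 - 17/8)*(4*16) = -3*64 = -192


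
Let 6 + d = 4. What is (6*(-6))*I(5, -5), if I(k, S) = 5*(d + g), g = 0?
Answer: 360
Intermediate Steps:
d = -2 (d = -6 + 4 = -2)
I(k, S) = -10 (I(k, S) = 5*(-2 + 0) = 5*(-2) = -10)
(6*(-6))*I(5, -5) = (6*(-6))*(-10) = -36*(-10) = 360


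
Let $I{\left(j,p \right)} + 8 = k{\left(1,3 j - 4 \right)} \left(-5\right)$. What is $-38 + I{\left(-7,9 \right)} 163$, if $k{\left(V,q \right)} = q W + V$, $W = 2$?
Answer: $38593$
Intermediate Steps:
$k{\left(V,q \right)} = V + 2 q$ ($k{\left(V,q \right)} = q 2 + V = 2 q + V = V + 2 q$)
$I{\left(j,p \right)} = 27 - 30 j$ ($I{\left(j,p \right)} = -8 + \left(1 + 2 \left(3 j - 4\right)\right) \left(-5\right) = -8 + \left(1 + 2 \left(-4 + 3 j\right)\right) \left(-5\right) = -8 + \left(1 + \left(-8 + 6 j\right)\right) \left(-5\right) = -8 + \left(-7 + 6 j\right) \left(-5\right) = -8 - \left(-35 + 30 j\right) = 27 - 30 j$)
$-38 + I{\left(-7,9 \right)} 163 = -38 + \left(27 - -210\right) 163 = -38 + \left(27 + 210\right) 163 = -38 + 237 \cdot 163 = -38 + 38631 = 38593$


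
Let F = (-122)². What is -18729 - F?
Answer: -33613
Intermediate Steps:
F = 14884
-18729 - F = -18729 - 1*14884 = -18729 - 14884 = -33613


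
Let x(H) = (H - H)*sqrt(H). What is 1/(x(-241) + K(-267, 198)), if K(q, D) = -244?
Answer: -1/244 ≈ -0.0040984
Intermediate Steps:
x(H) = 0 (x(H) = 0*sqrt(H) = 0)
1/(x(-241) + K(-267, 198)) = 1/(0 - 244) = 1/(-244) = -1/244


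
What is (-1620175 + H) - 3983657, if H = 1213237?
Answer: -4390595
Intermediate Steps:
(-1620175 + H) - 3983657 = (-1620175 + 1213237) - 3983657 = -406938 - 3983657 = -4390595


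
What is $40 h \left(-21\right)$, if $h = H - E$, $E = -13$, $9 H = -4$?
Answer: $- \frac{31640}{3} \approx -10547.0$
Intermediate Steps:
$H = - \frac{4}{9}$ ($H = \frac{1}{9} \left(-4\right) = - \frac{4}{9} \approx -0.44444$)
$h = \frac{113}{9}$ ($h = - \frac{4}{9} - -13 = - \frac{4}{9} + 13 = \frac{113}{9} \approx 12.556$)
$40 h \left(-21\right) = 40 \cdot \frac{113}{9} \left(-21\right) = \frac{4520}{9} \left(-21\right) = - \frac{31640}{3}$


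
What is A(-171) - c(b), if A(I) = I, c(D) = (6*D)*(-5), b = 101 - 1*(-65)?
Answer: 4809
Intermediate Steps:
b = 166 (b = 101 + 65 = 166)
c(D) = -30*D
A(-171) - c(b) = -171 - (-30)*166 = -171 - 1*(-4980) = -171 + 4980 = 4809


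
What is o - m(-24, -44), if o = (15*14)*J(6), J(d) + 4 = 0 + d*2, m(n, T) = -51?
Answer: 1731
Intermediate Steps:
J(d) = -4 + 2*d (J(d) = -4 + (0 + d*2) = -4 + (0 + 2*d) = -4 + 2*d)
o = 1680 (o = (15*14)*(-4 + 2*6) = 210*(-4 + 12) = 210*8 = 1680)
o - m(-24, -44) = 1680 - 1*(-51) = 1680 + 51 = 1731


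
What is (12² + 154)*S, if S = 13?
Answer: 3874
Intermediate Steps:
(12² + 154)*S = (12² + 154)*13 = (144 + 154)*13 = 298*13 = 3874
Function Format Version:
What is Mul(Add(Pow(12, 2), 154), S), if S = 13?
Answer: 3874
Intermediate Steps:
Mul(Add(Pow(12, 2), 154), S) = Mul(Add(Pow(12, 2), 154), 13) = Mul(Add(144, 154), 13) = Mul(298, 13) = 3874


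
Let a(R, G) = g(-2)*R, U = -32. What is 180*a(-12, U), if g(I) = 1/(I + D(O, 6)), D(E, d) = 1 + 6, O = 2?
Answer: -432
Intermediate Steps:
D(E, d) = 7
g(I) = 1/(7 + I) (g(I) = 1/(I + 7) = 1/(7 + I))
a(R, G) = R/5 (a(R, G) = R/(7 - 2) = R/5)
180*a(-12, U) = 180*((⅕)*(-12)) = 180*(-12/5) = -432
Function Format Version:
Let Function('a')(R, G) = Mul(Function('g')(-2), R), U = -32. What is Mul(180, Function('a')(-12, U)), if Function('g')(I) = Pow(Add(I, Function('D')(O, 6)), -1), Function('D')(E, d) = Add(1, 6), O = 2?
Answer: -432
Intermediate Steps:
Function('D')(E, d) = 7
Function('g')(I) = Pow(Add(7, I), -1) (Function('g')(I) = Pow(Add(I, 7), -1) = Pow(Add(7, I), -1))
Function('a')(R, G) = Mul(Rational(1, 5), R) (Function('a')(R, G) = Mul(Pow(Add(7, -2), -1), R) = Mul(Pow(5, -1), R) = Mul(Rational(1, 5), R))
Mul(180, Function('a')(-12, U)) = Mul(180, Mul(Rational(1, 5), -12)) = Mul(180, Rational(-12, 5)) = -432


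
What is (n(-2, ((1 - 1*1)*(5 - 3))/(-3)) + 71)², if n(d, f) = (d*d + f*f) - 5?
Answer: 4900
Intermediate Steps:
n(d, f) = -5 + d² + f² (n(d, f) = (d² + f²) - 5 = -5 + d² + f²)
(n(-2, ((1 - 1*1)*(5 - 3))/(-3)) + 71)² = ((-5 + (-2)² + (((1 - 1*1)*(5 - 3))/(-3))²) + 71)² = ((-5 + 4 + (((1 - 1)*2)*(-⅓))²) + 71)² = ((-5 + 4 + ((0*2)*(-⅓))²) + 71)² = ((-5 + 4 + (0*(-⅓))²) + 71)² = ((-5 + 4 + 0²) + 71)² = ((-5 + 4 + 0) + 71)² = (-1 + 71)² = 70² = 4900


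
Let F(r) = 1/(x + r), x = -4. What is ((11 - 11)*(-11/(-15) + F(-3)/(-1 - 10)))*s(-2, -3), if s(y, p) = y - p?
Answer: 0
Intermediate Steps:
F(r) = 1/(-4 + r)
((11 - 11)*(-11/(-15) + F(-3)/(-1 - 10)))*s(-2, -3) = ((11 - 11)*(-11/(-15) + 1/((-4 - 3)*(-1 - 10))))*(-2 - 1*(-3)) = (0*(-11*(-1/15) + 1/(-7*(-11))))*(-2 + 3) = (0*(11/15 - 1/7*(-1/11)))*1 = (0*(11/15 + 1/77))*1 = (0*(862/1155))*1 = 0*1 = 0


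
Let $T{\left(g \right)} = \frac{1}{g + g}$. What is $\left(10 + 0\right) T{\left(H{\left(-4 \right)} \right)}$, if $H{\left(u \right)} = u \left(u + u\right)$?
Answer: $\frac{5}{32} \approx 0.15625$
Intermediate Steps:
$H{\left(u \right)} = 2 u^{2}$ ($H{\left(u \right)} = u 2 u = 2 u^{2}$)
$T{\left(g \right)} = \frac{1}{2 g}$
$\left(10 + 0\right) T{\left(H{\left(-4 \right)} \right)} = \left(10 + 0\right) \frac{1}{2 \cdot 2 \left(-4\right)^{2}} = 10 \frac{1}{2 \cdot 2 \cdot 16} = 10 \frac{1}{2 \cdot 32} = 10 \cdot \frac{1}{2} \cdot \frac{1}{32} = 10 \cdot \frac{1}{64} = \frac{5}{32}$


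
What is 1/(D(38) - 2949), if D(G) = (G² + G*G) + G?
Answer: -1/23 ≈ -0.043478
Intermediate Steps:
D(G) = G + 2*G² (D(G) = (G² + G²) + G = 2*G² + G = G + 2*G²)
1/(D(38) - 2949) = 1/(38*(1 + 2*38) - 2949) = 1/(38*(1 + 76) - 2949) = 1/(38*77 - 2949) = 1/(2926 - 2949) = 1/(-23) = -1/23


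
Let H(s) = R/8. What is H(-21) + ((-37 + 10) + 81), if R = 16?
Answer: 56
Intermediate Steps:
H(s) = 2 (H(s) = 16/8 = 16*(1/8) = 2)
H(-21) + ((-37 + 10) + 81) = 2 + ((-37 + 10) + 81) = 2 + (-27 + 81) = 2 + 54 = 56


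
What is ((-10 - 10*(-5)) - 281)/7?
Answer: -241/7 ≈ -34.429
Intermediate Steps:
((-10 - 10*(-5)) - 281)/7 = ((-10 + 50) - 281)/7 = (40 - 281)/7 = (⅐)*(-241) = -241/7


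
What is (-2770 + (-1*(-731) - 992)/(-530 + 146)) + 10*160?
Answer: -149673/128 ≈ -1169.3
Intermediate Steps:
(-2770 + (-1*(-731) - 992)/(-530 + 146)) + 10*160 = (-2770 + (731 - 992)/(-384)) + 1600 = (-2770 - 261*(-1/384)) + 1600 = (-2770 + 87/128) + 1600 = -354473/128 + 1600 = -149673/128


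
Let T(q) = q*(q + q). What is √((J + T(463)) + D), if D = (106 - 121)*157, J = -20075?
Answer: 14*√2073 ≈ 637.42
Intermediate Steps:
T(q) = 2*q² (T(q) = q*(2*q) = 2*q²)
D = -2355 (D = -15*157 = -2355)
√((J + T(463)) + D) = √((-20075 + 2*463²) - 2355) = √((-20075 + 2*214369) - 2355) = √((-20075 + 428738) - 2355) = √(408663 - 2355) = √406308 = 14*√2073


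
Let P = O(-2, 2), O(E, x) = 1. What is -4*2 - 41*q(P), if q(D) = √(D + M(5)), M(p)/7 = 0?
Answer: -49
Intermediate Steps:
M(p) = 0 (M(p) = 7*0 = 0)
P = 1
q(D) = √D (q(D) = √(D + 0) = √D)
-4*2 - 41*q(P) = -4*2 - 41*√1 = -8 - 41*1 = -8 - 41 = -49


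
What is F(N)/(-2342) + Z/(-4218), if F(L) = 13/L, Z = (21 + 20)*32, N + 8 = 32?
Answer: -4099985/13171408 ≈ -0.31128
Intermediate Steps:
N = 24 (N = -8 + 32 = 24)
Z = 1312 (Z = 41*32 = 1312)
F(N)/(-2342) + Z/(-4218) = (13/24)/(-2342) + 1312/(-4218) = (13*(1/24))*(-1/2342) + 1312*(-1/4218) = (13/24)*(-1/2342) - 656/2109 = -13/56208 - 656/2109 = -4099985/13171408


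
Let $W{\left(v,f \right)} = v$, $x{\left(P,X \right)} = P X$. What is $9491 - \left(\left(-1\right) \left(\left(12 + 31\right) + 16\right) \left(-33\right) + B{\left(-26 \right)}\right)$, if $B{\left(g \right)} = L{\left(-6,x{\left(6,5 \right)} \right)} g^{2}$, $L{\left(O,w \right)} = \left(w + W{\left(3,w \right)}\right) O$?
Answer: $141392$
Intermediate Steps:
$L{\left(O,w \right)} = O \left(3 + w\right)$ ($L{\left(O,w \right)} = \left(w + 3\right) O = \left(3 + w\right) O = O \left(3 + w\right)$)
$B{\left(g \right)} = - 198 g^{2}$ ($B{\left(g \right)} = - 6 \left(3 + 6 \cdot 5\right) g^{2} = - 6 \left(3 + 30\right) g^{2} = \left(-6\right) 33 g^{2} = - 198 g^{2}$)
$9491 - \left(\left(-1\right) \left(\left(12 + 31\right) + 16\right) \left(-33\right) + B{\left(-26 \right)}\right) = 9491 + \left(\left(\left(12 + 31\right) + 16\right) \left(-33\right) - - 198 \left(-26\right)^{2}\right) = 9491 + \left(\left(43 + 16\right) \left(-33\right) - \left(-198\right) 676\right) = 9491 + \left(59 \left(-33\right) - -133848\right) = 9491 + \left(-1947 + 133848\right) = 9491 + 131901 = 141392$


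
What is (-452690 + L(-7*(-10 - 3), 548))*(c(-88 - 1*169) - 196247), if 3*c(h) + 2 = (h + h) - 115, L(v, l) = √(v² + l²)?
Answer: 266802810680/3 - 589372*√308585/3 ≈ 8.8825e+10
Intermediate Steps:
L(v, l) = √(l² + v²)
c(h) = -39 + 2*h/3 (c(h) = -⅔ + ((h + h) - 115)/3 = -⅔ + (2*h - 115)/3 = -⅔ + (-115 + 2*h)/3 = -⅔ + (-115/3 + 2*h/3) = -39 + 2*h/3)
(-452690 + L(-7*(-10 - 3), 548))*(c(-88 - 1*169) - 196247) = (-452690 + √(548² + (-7*(-10 - 3))²))*((-39 + 2*(-88 - 1*169)/3) - 196247) = (-452690 + √(300304 + (-7*(-13))²))*((-39 + 2*(-88 - 169)/3) - 196247) = (-452690 + √(300304 + 91²))*((-39 + (⅔)*(-257)) - 196247) = (-452690 + √(300304 + 8281))*((-39 - 514/3) - 196247) = (-452690 + √308585)*(-631/3 - 196247) = (-452690 + √308585)*(-589372/3) = 266802810680/3 - 589372*√308585/3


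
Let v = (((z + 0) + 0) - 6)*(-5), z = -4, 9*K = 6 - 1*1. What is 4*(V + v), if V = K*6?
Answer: 640/3 ≈ 213.33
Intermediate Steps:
K = 5/9 (K = (6 - 1*1)/9 = (6 - 1)/9 = (⅑)*5 = 5/9 ≈ 0.55556)
V = 10/3 (V = (5/9)*6 = 10/3 ≈ 3.3333)
v = 50 (v = (((-4 + 0) + 0) - 6)*(-5) = ((-4 + 0) - 6)*(-5) = (-4 - 6)*(-5) = -10*(-5) = 50)
4*(V + v) = 4*(10/3 + 50) = 4*(160/3) = 640/3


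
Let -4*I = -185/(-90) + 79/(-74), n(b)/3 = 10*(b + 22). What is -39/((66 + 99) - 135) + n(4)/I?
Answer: -10393877/3290 ≈ -3159.2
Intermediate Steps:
n(b) = 660 + 30*b (n(b) = 3*(10*(b + 22)) = 3*(10*(22 + b)) = 3*(220 + 10*b) = 660 + 30*b)
I = -329/1332 (I = -(-185/(-90) + 79/(-74))/4 = -(-185*(-1/90) + 79*(-1/74))/4 = -(37/18 - 79/74)/4 = -¼*329/333 = -329/1332 ≈ -0.24700)
-39/((66 + 99) - 135) + n(4)/I = -39/((66 + 99) - 135) + (660 + 30*4)/(-329/1332) = -39/(165 - 135) + (660 + 120)*(-1332/329) = -39/30 + 780*(-1332/329) = -39*1/30 - 1038960/329 = -13/10 - 1038960/329 = -10393877/3290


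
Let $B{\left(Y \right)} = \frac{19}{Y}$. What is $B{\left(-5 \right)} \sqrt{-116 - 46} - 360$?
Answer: $-360 - \frac{171 i \sqrt{2}}{5} \approx -360.0 - 48.366 i$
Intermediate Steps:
$B{\left(-5 \right)} \sqrt{-116 - 46} - 360 = \frac{19}{-5} \sqrt{-116 - 46} - 360 = 19 \left(- \frac{1}{5}\right) \sqrt{-162} - 360 = - \frac{19 \cdot 9 i \sqrt{2}}{5} - 360 = - \frac{171 i \sqrt{2}}{5} - 360 = -360 - \frac{171 i \sqrt{2}}{5}$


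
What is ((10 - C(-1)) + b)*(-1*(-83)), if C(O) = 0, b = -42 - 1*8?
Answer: -3320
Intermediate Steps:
b = -50 (b = -42 - 8 = -50)
((10 - C(-1)) + b)*(-1*(-83)) = ((10 - 1*0) - 50)*(-1*(-83)) = ((10 + 0) - 50)*83 = (10 - 50)*83 = -40*83 = -3320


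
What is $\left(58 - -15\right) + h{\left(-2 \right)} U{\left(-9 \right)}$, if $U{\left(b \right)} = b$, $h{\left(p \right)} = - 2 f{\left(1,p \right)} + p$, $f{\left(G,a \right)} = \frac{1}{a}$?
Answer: $82$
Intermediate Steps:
$h{\left(p \right)} = p - \frac{2}{p}$ ($h{\left(p \right)} = - \frac{2}{p} + p = p - \frac{2}{p}$)
$\left(58 - -15\right) + h{\left(-2 \right)} U{\left(-9 \right)} = \left(58 - -15\right) + \left(-2 - \frac{2}{-2}\right) \left(-9\right) = \left(58 + 15\right) + \left(-2 - -1\right) \left(-9\right) = 73 + \left(-2 + 1\right) \left(-9\right) = 73 - -9 = 73 + 9 = 82$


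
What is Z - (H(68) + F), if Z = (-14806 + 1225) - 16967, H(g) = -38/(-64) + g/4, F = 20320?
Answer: -1628339/32 ≈ -50886.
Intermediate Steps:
H(g) = 19/32 + g/4 (H(g) = -38*(-1/64) + g*(¼) = 19/32 + g/4)
Z = -30548 (Z = -13581 - 16967 = -30548)
Z - (H(68) + F) = -30548 - ((19/32 + (¼)*68) + 20320) = -30548 - ((19/32 + 17) + 20320) = -30548 - (563/32 + 20320) = -30548 - 1*650803/32 = -30548 - 650803/32 = -1628339/32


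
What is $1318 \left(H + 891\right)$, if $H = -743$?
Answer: $195064$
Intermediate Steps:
$1318 \left(H + 891\right) = 1318 \left(-743 + 891\right) = 1318 \cdot 148 = 195064$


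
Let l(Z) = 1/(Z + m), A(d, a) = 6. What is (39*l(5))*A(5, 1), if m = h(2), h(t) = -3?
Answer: 117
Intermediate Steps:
m = -3
l(Z) = 1/(-3 + Z) (l(Z) = 1/(Z - 3) = 1/(-3 + Z))
(39*l(5))*A(5, 1) = (39/(-3 + 5))*6 = (39/2)*6 = 117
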